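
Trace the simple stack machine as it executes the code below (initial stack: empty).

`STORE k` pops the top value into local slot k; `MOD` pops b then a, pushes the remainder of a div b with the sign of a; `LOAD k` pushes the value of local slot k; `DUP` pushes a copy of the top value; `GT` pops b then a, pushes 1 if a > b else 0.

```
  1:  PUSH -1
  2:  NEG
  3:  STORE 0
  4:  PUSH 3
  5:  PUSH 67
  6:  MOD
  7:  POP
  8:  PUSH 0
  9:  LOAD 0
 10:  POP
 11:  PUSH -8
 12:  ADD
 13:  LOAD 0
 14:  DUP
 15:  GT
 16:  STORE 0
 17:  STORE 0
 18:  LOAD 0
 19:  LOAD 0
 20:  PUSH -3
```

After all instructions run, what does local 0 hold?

-8

PUSH -1 : [-1]
NEG     : [1]
STORE 0 : []
PUSH 3  : [3]
PUSH 67 : [3, 67]
MOD     : [3]
POP     : []
PUSH 0  : [0]
LOAD 0  : [0, 1]
POP     : [0]
PUSH -8 : [0, -8]
ADD     : [-8]
LOAD 0  : [-8, 1]
DUP     : [-8, 1, 1]
GT      : [-8, 0]
STORE 0 : [-8]
STORE 0 : []
LOAD 0  : [-8]
LOAD 0  : [-8, -8]
PUSH -3 : [-8, -8, -3]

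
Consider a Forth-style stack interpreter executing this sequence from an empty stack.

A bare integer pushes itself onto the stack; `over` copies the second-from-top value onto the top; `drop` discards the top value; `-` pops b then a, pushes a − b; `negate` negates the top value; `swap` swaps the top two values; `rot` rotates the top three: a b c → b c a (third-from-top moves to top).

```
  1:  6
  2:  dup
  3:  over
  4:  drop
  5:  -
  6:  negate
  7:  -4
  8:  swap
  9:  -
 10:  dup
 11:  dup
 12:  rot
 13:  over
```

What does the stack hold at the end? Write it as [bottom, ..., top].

6      : 6
dup    : 6 6
over   : 6 6 6
drop   : 6 6
-      : 0
negate : 0
-4     : 0 -4
swap   : -4 0
-      : -4
dup    : -4 -4
dup    : -4 -4 -4
rot    : -4 -4 -4
over   : -4 -4 -4 -4

[-4, -4, -4, -4]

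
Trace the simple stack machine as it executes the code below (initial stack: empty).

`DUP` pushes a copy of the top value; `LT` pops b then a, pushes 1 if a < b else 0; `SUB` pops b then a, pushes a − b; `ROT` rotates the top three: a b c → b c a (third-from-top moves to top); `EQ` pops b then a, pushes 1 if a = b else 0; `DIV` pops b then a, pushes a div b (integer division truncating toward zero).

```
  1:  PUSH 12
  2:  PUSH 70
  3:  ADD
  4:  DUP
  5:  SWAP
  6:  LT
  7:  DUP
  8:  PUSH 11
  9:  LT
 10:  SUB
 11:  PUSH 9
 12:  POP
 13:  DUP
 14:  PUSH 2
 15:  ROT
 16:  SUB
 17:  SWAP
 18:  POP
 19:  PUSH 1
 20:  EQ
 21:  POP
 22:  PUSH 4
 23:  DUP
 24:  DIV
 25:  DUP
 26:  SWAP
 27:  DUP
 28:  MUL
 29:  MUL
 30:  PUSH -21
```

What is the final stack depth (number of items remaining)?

PUSH 12  : 12
PUSH 70  : 12 70
ADD      : 82
DUP      : 82 82
SWAP     : 82 82
LT       : 0
DUP      : 0 0
PUSH 11  : 0 0 11
LT       : 0 1
SUB      : -1
PUSH 9   : -1 9
POP      : -1
DUP      : -1 -1
PUSH 2   : -1 -1 2
ROT      : -1 2 -1
SUB      : -1 3
SWAP     : 3 -1
POP      : 3
PUSH 1   : 3 1
EQ       : 0
POP      : (empty)
PUSH 4   : 4
DUP      : 4 4
DIV      : 1
DUP      : 1 1
SWAP     : 1 1
DUP      : 1 1 1
MUL      : 1 1
MUL      : 1
PUSH -21 : 1 -21

2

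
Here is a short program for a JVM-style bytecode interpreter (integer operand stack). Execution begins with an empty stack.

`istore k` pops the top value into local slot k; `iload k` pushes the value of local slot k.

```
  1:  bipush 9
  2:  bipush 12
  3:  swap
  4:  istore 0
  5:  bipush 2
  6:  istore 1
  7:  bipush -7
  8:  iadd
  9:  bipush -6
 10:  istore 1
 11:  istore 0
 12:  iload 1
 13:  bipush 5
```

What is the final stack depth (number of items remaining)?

2

bipush 9  → [9]
bipush 12 → [9, 12]
swap      → [12, 9]
istore 0  → [12]
bipush 2  → [12, 2]
istore 1  → [12]
bipush -7 → [12, -7]
iadd      → [5]
bipush -6 → [5, -6]
istore 1  → [5]
istore 0  → []
iload 1   → [-6]
bipush 5  → [-6, 5]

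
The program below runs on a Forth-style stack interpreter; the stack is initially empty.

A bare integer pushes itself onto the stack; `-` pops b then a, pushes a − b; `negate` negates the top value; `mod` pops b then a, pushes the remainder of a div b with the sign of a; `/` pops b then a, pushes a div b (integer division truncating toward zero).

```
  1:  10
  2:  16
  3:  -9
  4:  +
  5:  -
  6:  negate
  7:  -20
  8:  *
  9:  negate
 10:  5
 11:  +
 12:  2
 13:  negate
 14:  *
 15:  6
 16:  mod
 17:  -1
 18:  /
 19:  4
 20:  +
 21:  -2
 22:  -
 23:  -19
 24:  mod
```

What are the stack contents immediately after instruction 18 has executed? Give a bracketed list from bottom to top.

[-2]

10     : 10
16     : 10 16
-9     : 10 16 -9
+      : 10 7
-      : 3
negate : -3
-20    : -3 -20
*      : 60
negate : -60
5      : -60 5
+      : -55
2      : -55 2
negate : -55 -2
*      : 110
6      : 110 6
mod    : 2
-1     : 2 -1
/      : -2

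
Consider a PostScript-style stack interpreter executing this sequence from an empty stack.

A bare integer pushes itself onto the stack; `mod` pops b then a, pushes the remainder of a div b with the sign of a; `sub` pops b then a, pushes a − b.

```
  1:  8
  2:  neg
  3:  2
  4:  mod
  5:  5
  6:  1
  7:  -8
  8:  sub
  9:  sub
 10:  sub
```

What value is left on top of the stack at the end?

4

8   → 8
neg → -8
2   → -8 2
mod → 0
5   → 0 5
1   → 0 5 1
-8  → 0 5 1 -8
sub → 0 5 9
sub → 0 -4
sub → 4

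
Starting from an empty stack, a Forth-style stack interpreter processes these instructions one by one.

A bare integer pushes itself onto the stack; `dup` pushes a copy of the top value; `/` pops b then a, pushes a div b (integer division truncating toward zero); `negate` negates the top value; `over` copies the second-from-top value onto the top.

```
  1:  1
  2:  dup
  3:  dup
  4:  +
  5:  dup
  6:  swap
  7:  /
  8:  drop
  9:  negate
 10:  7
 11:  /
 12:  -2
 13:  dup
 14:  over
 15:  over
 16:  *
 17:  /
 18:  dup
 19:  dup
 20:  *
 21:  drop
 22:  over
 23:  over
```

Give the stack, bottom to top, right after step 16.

[0, -2, -2, 4]

1       [1]
dup     [1, 1]
dup     [1, 1, 1]
+       [1, 2]
dup     [1, 2, 2]
swap    [1, 2, 2]
/       [1, 1]
drop    [1]
negate  [-1]
7       [-1, 7]
/       [0]
-2      [0, -2]
dup     [0, -2, -2]
over    [0, -2, -2, -2]
over    [0, -2, -2, -2, -2]
*       [0, -2, -2, 4]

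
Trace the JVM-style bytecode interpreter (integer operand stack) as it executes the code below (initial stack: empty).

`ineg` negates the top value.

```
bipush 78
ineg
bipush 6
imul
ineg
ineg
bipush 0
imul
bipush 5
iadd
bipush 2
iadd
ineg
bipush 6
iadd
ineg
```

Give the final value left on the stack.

bipush 78 → 78
ineg      → -78
bipush 6  → -78 6
imul      → -468
ineg      → 468
ineg      → -468
bipush 0  → -468 0
imul      → 0
bipush 5  → 0 5
iadd      → 5
bipush 2  → 5 2
iadd      → 7
ineg      → -7
bipush 6  → -7 6
iadd      → -1
ineg      → 1

1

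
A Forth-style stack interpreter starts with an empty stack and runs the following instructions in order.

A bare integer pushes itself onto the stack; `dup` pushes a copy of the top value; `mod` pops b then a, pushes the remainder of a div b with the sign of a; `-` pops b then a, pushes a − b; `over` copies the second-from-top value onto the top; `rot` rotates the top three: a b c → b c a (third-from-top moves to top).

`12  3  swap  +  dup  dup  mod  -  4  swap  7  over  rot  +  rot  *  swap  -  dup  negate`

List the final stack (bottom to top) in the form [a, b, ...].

12     -> 12
3      -> 12 3
swap   -> 3 12
+      -> 15
dup    -> 15 15
dup    -> 15 15 15
mod    -> 15 0
-      -> 15
4      -> 15 4
swap   -> 4 15
7      -> 4 15 7
over   -> 4 15 7 15
rot    -> 4 7 15 15
+      -> 4 7 30
rot    -> 7 30 4
*      -> 7 120
swap   -> 120 7
-      -> 113
dup    -> 113 113
negate -> 113 -113

[113, -113]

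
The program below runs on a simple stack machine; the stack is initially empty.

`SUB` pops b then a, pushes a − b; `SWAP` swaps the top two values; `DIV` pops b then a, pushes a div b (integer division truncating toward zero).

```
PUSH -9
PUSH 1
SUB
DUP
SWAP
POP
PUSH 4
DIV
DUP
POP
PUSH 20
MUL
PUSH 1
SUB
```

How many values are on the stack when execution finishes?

1

PUSH -9 -> -9
PUSH 1  -> -9 1
SUB     -> -10
DUP     -> -10 -10
SWAP    -> -10 -10
POP     -> -10
PUSH 4  -> -10 4
DIV     -> -2
DUP     -> -2 -2
POP     -> -2
PUSH 20 -> -2 20
MUL     -> -40
PUSH 1  -> -40 1
SUB     -> -41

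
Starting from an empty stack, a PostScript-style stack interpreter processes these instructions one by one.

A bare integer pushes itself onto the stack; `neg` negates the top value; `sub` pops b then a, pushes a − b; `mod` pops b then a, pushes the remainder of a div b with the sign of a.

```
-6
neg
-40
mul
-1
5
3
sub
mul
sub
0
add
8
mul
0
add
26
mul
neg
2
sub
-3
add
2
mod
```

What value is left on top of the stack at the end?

-6  : -6
neg : 6
-40 : 6 -40
mul : -240
-1  : -240 -1
5   : -240 -1 5
3   : -240 -1 5 3
sub : -240 -1 2
mul : -240 -2
sub : -238
0   : -238 0
add : -238
8   : -238 8
mul : -1904
0   : -1904 0
add : -1904
26  : -1904 26
mul : -49504
neg : 49504
2   : 49504 2
sub : 49502
-3  : 49502 -3
add : 49499
2   : 49499 2
mod : 1

1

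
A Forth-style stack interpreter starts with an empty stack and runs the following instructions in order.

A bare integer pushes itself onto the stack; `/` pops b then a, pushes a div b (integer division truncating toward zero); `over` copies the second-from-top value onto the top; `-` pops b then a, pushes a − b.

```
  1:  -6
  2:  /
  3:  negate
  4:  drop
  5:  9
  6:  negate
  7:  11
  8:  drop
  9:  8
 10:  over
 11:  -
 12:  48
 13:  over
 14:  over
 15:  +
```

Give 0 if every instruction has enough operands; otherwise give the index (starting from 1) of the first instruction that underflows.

-6  -6
/  — needs 2 operands, stack has 1 → underflow

2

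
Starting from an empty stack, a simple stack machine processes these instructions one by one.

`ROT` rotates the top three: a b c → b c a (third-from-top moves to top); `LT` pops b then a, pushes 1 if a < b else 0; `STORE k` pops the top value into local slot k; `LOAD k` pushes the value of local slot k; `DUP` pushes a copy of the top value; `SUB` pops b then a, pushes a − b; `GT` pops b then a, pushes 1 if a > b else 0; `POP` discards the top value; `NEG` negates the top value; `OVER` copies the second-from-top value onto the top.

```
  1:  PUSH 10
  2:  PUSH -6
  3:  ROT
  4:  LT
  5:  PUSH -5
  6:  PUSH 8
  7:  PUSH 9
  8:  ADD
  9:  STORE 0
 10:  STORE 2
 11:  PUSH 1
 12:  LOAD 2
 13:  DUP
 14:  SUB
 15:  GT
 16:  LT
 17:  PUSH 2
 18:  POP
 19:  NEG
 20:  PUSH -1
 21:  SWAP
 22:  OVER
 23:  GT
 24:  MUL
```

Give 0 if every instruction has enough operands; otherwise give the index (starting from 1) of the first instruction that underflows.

3

PUSH 10 → 10
PUSH -6 → 10 -6
ROT  — needs 3 operands, stack has 2 → underflow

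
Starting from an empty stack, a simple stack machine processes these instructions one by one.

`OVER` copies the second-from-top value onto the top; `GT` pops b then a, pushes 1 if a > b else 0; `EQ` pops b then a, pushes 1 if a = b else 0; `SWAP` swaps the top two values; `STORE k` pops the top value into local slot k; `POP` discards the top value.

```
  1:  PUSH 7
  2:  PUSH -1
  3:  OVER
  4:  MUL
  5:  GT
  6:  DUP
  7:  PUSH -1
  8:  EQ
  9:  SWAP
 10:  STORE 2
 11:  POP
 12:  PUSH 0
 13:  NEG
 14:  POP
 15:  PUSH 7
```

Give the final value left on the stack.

PUSH 7  -> [7]
PUSH -1 -> [7, -1]
OVER    -> [7, -1, 7]
MUL     -> [7, -7]
GT      -> [1]
DUP     -> [1, 1]
PUSH -1 -> [1, 1, -1]
EQ      -> [1, 0]
SWAP    -> [0, 1]
STORE 2 -> [0]
POP     -> []
PUSH 0  -> [0]
NEG     -> [0]
POP     -> []
PUSH 7  -> [7]

7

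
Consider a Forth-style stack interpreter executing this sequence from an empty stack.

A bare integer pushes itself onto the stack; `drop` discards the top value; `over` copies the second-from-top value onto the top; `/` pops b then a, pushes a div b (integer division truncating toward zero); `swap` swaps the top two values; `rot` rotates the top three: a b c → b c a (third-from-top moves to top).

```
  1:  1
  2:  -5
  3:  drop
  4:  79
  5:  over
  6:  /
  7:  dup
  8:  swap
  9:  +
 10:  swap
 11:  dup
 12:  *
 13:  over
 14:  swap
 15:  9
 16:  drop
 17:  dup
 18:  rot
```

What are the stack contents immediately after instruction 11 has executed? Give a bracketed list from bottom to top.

1    → [1]
-5   → [1, -5]
drop → [1]
79   → [1, 79]
over → [1, 79, 1]
/    → [1, 79]
dup  → [1, 79, 79]
swap → [1, 79, 79]
+    → [1, 158]
swap → [158, 1]
dup  → [158, 1, 1]

[158, 1, 1]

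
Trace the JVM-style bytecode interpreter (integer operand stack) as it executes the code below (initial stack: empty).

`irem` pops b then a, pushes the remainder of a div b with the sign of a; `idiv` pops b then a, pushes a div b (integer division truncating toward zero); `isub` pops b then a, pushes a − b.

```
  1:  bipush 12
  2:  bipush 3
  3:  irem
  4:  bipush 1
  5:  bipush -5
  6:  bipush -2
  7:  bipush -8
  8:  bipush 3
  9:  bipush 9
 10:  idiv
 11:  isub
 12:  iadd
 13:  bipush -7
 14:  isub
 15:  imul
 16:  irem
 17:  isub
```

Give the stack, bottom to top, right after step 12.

[0, 1, -5, -10]

bipush 12 -> 12
bipush 3  -> 12 3
irem      -> 0
bipush 1  -> 0 1
bipush -5 -> 0 1 -5
bipush -2 -> 0 1 -5 -2
bipush -8 -> 0 1 -5 -2 -8
bipush 3  -> 0 1 -5 -2 -8 3
bipush 9  -> 0 1 -5 -2 -8 3 9
idiv      -> 0 1 -5 -2 -8 0
isub      -> 0 1 -5 -2 -8
iadd      -> 0 1 -5 -10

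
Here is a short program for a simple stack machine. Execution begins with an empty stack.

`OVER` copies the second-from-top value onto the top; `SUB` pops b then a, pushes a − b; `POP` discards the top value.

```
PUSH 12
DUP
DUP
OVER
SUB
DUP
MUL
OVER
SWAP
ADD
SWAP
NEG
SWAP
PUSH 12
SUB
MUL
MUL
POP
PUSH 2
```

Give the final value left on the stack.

PUSH 12 → [12]
DUP     → [12, 12]
DUP     → [12, 12, 12]
OVER    → [12, 12, 12, 12]
SUB     → [12, 12, 0]
DUP     → [12, 12, 0, 0]
MUL     → [12, 12, 0]
OVER    → [12, 12, 0, 12]
SWAP    → [12, 12, 12, 0]
ADD     → [12, 12, 12]
SWAP    → [12, 12, 12]
NEG     → [12, 12, -12]
SWAP    → [12, -12, 12]
PUSH 12 → [12, -12, 12, 12]
SUB     → [12, -12, 0]
MUL     → [12, 0]
MUL     → [0]
POP     → []
PUSH 2  → [2]

2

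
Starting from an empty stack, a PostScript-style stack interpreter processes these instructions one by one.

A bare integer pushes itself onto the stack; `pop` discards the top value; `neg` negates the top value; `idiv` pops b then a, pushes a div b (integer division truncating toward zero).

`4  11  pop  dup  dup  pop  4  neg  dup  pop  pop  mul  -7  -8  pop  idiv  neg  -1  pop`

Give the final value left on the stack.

2

4     [4]
11    [4, 11]
pop   [4]
dup   [4, 4]
dup   [4, 4, 4]
pop   [4, 4]
4     [4, 4, 4]
neg   [4, 4, -4]
dup   [4, 4, -4, -4]
pop   [4, 4, -4]
pop   [4, 4]
mul   [16]
-7    [16, -7]
-8    [16, -7, -8]
pop   [16, -7]
idiv  [-2]
neg   [2]
-1    [2, -1]
pop   [2]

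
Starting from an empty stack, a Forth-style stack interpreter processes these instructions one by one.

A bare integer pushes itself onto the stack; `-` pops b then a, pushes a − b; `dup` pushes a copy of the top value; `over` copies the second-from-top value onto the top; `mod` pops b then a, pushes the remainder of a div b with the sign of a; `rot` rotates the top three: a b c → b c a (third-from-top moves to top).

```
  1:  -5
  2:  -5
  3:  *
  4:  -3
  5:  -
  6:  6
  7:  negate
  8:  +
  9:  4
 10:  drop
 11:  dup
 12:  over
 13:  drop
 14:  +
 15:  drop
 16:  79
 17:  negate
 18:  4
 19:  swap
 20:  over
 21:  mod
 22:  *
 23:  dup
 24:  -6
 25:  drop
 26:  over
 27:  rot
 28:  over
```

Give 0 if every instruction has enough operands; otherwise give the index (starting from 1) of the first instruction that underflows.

-5     → [-5]
-5     → [-5, -5]
*      → [25]
-3     → [25, -3]
-      → [28]
6      → [28, 6]
negate → [28, -6]
+      → [22]
4      → [22, 4]
drop   → [22]
dup    → [22, 22]
over   → [22, 22, 22]
drop   → [22, 22]
+      → [44]
drop   → []
79     → [79]
negate → [-79]
4      → [-79, 4]
swap   → [4, -79]
over   → [4, -79, 4]
mod    → [4, -3]
*      → [-12]
dup    → [-12, -12]
-6     → [-12, -12, -6]
drop   → [-12, -12]
over   → [-12, -12, -12]
rot    → [-12, -12, -12]
over   → [-12, -12, -12, -12]

0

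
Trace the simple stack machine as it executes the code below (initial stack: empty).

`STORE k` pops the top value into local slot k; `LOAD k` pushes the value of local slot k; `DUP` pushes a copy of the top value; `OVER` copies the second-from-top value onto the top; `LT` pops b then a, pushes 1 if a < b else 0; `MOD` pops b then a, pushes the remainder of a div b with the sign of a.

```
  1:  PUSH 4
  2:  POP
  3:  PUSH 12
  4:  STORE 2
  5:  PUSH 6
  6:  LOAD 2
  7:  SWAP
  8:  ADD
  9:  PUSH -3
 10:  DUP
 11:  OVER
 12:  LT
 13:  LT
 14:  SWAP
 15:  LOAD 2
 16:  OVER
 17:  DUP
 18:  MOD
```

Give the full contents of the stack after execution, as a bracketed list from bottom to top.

[1, 18, 12, 0]

PUSH 4  : [4]
POP     : []
PUSH 12 : [12]
STORE 2 : []
PUSH 6  : [6]
LOAD 2  : [6, 12]
SWAP    : [12, 6]
ADD     : [18]
PUSH -3 : [18, -3]
DUP     : [18, -3, -3]
OVER    : [18, -3, -3, -3]
LT      : [18, -3, 0]
LT      : [18, 1]
SWAP    : [1, 18]
LOAD 2  : [1, 18, 12]
OVER    : [1, 18, 12, 18]
DUP     : [1, 18, 12, 18, 18]
MOD     : [1, 18, 12, 0]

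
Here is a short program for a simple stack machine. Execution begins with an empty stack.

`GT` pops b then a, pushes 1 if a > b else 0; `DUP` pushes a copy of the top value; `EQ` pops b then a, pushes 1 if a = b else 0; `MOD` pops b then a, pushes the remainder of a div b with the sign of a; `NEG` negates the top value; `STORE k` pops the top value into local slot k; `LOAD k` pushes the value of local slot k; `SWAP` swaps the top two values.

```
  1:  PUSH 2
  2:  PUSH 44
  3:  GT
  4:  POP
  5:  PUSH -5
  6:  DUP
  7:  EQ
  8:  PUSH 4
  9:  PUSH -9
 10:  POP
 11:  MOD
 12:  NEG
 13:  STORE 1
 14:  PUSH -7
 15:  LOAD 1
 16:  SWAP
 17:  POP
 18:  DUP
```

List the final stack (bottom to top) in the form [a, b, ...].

PUSH 2  → [2]
PUSH 44 → [2, 44]
GT      → [0]
POP     → []
PUSH -5 → [-5]
DUP     → [-5, -5]
EQ      → [1]
PUSH 4  → [1, 4]
PUSH -9 → [1, 4, -9]
POP     → [1, 4]
MOD     → [1]
NEG     → [-1]
STORE 1 → []
PUSH -7 → [-7]
LOAD 1  → [-7, -1]
SWAP    → [-1, -7]
POP     → [-1]
DUP     → [-1, -1]

[-1, -1]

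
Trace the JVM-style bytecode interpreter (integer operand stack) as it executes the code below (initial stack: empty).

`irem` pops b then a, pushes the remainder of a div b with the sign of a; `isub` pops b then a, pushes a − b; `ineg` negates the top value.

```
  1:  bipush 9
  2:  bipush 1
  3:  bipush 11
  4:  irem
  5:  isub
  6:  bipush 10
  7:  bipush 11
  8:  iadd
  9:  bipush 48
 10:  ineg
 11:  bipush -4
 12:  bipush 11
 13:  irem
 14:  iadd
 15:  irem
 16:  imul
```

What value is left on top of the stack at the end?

bipush 9   [9]
bipush 1   [9, 1]
bipush 11  [9, 1, 11]
irem       [9, 1]
isub       [8]
bipush 10  [8, 10]
bipush 11  [8, 10, 11]
iadd       [8, 21]
bipush 48  [8, 21, 48]
ineg       [8, 21, -48]
bipush -4  [8, 21, -48, -4]
bipush 11  [8, 21, -48, -4, 11]
irem       [8, 21, -48, -4]
iadd       [8, 21, -52]
irem       [8, 21]
imul       [168]

168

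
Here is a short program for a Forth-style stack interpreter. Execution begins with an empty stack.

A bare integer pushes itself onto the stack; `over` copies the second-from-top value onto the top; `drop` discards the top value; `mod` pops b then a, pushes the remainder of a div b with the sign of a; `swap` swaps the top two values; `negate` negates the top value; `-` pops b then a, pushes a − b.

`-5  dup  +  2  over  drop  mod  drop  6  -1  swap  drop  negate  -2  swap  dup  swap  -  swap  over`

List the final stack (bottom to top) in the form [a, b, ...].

[0, -2, 0]

-5     -> [-5]
dup    -> [-5, -5]
+      -> [-10]
2      -> [-10, 2]
over   -> [-10, 2, -10]
drop   -> [-10, 2]
mod    -> [0]
drop   -> []
6      -> [6]
-1     -> [6, -1]
swap   -> [-1, 6]
drop   -> [-1]
negate -> [1]
-2     -> [1, -2]
swap   -> [-2, 1]
dup    -> [-2, 1, 1]
swap   -> [-2, 1, 1]
-      -> [-2, 0]
swap   -> [0, -2]
over   -> [0, -2, 0]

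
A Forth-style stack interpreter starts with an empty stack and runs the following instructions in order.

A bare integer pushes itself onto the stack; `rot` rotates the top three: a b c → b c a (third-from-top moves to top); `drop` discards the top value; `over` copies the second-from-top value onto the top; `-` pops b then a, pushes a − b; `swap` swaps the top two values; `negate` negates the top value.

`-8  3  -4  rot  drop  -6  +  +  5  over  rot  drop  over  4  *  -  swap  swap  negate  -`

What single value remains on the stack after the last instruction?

-22

-8     → [-8]
3      → [-8, 3]
-4     → [-8, 3, -4]
rot    → [3, -4, -8]
drop   → [3, -4]
-6     → [3, -4, -6]
+      → [3, -10]
+      → [-7]
5      → [-7, 5]
over   → [-7, 5, -7]
rot    → [5, -7, -7]
drop   → [5, -7]
over   → [5, -7, 5]
4      → [5, -7, 5, 4]
*      → [5, -7, 20]
-      → [5, -27]
swap   → [-27, 5]
swap   → [5, -27]
negate → [5, 27]
-      → [-22]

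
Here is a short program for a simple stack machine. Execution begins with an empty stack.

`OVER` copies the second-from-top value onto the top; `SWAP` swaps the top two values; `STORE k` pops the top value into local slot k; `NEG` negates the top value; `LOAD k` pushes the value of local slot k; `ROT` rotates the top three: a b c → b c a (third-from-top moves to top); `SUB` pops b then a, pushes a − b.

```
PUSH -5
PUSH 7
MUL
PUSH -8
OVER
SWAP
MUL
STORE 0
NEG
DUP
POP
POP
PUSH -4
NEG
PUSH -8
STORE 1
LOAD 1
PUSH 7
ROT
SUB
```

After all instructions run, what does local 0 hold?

PUSH -5 -> [-5]
PUSH 7  -> [-5, 7]
MUL     -> [-35]
PUSH -8 -> [-35, -8]
OVER    -> [-35, -8, -35]
SWAP    -> [-35, -35, -8]
MUL     -> [-35, 280]
STORE 0 -> [-35]
NEG     -> [35]
DUP     -> [35, 35]
POP     -> [35]
POP     -> []
PUSH -4 -> [-4]
NEG     -> [4]
PUSH -8 -> [4, -8]
STORE 1 -> [4]
LOAD 1  -> [4, -8]
PUSH 7  -> [4, -8, 7]
ROT     -> [-8, 7, 4]
SUB     -> [-8, 3]

280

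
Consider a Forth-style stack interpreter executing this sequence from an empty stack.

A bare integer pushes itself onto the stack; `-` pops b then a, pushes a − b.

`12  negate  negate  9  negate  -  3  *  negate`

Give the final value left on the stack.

-63

12     → 12
negate → -12
negate → 12
9      → 12 9
negate → 12 -9
-      → 21
3      → 21 3
*      → 63
negate → -63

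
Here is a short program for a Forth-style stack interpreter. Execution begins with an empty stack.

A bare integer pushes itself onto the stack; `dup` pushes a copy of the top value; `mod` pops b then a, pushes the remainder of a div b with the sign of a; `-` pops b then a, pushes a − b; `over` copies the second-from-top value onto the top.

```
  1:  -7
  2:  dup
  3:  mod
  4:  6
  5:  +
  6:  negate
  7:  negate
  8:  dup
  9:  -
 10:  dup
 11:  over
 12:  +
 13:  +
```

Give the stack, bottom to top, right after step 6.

[-6]

-7     -> -7
dup    -> -7 -7
mod    -> 0
6      -> 0 6
+      -> 6
negate -> -6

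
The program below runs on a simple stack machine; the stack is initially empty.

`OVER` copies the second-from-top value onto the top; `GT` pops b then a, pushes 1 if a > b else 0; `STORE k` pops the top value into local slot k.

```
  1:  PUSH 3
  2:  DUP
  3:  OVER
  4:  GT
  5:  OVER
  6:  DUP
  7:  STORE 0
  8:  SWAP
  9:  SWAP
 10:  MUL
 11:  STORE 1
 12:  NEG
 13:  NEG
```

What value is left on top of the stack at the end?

PUSH 3  -> [3]
DUP     -> [3, 3]
OVER    -> [3, 3, 3]
GT      -> [3, 0]
OVER    -> [3, 0, 3]
DUP     -> [3, 0, 3, 3]
STORE 0 -> [3, 0, 3]
SWAP    -> [3, 3, 0]
SWAP    -> [3, 0, 3]
MUL     -> [3, 0]
STORE 1 -> [3]
NEG     -> [-3]
NEG     -> [3]

3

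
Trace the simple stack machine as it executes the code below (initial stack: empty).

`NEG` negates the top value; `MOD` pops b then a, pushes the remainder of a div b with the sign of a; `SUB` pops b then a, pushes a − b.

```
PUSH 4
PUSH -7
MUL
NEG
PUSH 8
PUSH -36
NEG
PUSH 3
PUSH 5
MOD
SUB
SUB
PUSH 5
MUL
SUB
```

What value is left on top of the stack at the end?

153

PUSH 4   -> [4]
PUSH -7  -> [4, -7]
MUL      -> [-28]
NEG      -> [28]
PUSH 8   -> [28, 8]
PUSH -36 -> [28, 8, -36]
NEG      -> [28, 8, 36]
PUSH 3   -> [28, 8, 36, 3]
PUSH 5   -> [28, 8, 36, 3, 5]
MOD      -> [28, 8, 36, 3]
SUB      -> [28, 8, 33]
SUB      -> [28, -25]
PUSH 5   -> [28, -25, 5]
MUL      -> [28, -125]
SUB      -> [153]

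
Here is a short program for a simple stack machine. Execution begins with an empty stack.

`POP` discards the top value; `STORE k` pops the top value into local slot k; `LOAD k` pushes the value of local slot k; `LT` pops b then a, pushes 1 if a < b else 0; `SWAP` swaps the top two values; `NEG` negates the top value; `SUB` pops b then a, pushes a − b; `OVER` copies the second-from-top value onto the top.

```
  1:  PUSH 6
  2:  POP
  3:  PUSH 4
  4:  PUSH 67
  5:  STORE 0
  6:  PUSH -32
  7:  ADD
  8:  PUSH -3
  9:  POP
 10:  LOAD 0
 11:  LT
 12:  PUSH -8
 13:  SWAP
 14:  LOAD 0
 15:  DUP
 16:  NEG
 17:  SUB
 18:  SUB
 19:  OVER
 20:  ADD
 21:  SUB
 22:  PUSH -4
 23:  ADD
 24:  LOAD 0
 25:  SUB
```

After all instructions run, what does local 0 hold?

PUSH 6   : 6
POP      : (empty)
PUSH 4   : 4
PUSH 67  : 4 67
STORE 0  : 4
PUSH -32 : 4 -32
ADD      : -28
PUSH -3  : -28 -3
POP      : -28
LOAD 0   : -28 67
LT       : 1
PUSH -8  : 1 -8
SWAP     : -8 1
LOAD 0   : -8 1 67
DUP      : -8 1 67 67
NEG      : -8 1 67 -67
SUB      : -8 1 134
SUB      : -8 -133
OVER     : -8 -133 -8
ADD      : -8 -141
SUB      : 133
PUSH -4  : 133 -4
ADD      : 129
LOAD 0   : 129 67
SUB      : 62

67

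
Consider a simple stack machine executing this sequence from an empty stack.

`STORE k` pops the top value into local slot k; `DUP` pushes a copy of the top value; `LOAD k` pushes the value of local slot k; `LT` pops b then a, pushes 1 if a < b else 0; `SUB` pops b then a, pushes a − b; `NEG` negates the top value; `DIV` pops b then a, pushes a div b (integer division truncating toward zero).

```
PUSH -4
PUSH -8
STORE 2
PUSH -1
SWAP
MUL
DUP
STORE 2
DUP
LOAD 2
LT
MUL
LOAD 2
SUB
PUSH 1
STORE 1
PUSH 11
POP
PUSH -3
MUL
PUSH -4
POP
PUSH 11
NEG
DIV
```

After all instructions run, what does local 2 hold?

PUSH -4 : -4
PUSH -8 : -4 -8
STORE 2 : -4
PUSH -1 : -4 -1
SWAP    : -1 -4
MUL     : 4
DUP     : 4 4
STORE 2 : 4
DUP     : 4 4
LOAD 2  : 4 4 4
LT      : 4 0
MUL     : 0
LOAD 2  : 0 4
SUB     : -4
PUSH 1  : -4 1
STORE 1 : -4
PUSH 11 : -4 11
POP     : -4
PUSH -3 : -4 -3
MUL     : 12
PUSH -4 : 12 -4
POP     : 12
PUSH 11 : 12 11
NEG     : 12 -11
DIV     : -1

4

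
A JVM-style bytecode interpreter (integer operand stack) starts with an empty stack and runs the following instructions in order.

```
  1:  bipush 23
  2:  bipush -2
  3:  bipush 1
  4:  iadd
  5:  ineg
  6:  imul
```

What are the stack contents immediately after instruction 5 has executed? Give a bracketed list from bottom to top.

[23, 1]

bipush 23 -> 23
bipush -2 -> 23 -2
bipush 1  -> 23 -2 1
iadd      -> 23 -1
ineg      -> 23 1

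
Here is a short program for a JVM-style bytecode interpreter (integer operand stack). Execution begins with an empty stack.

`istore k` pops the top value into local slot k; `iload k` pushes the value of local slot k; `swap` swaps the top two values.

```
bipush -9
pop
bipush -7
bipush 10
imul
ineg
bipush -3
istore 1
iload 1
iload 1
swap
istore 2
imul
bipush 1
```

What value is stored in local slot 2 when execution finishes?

-3

bipush -9 -> [-9]
pop       -> []
bipush -7 -> [-7]
bipush 10 -> [-7, 10]
imul      -> [-70]
ineg      -> [70]
bipush -3 -> [70, -3]
istore 1  -> [70]
iload 1   -> [70, -3]
iload 1   -> [70, -3, -3]
swap      -> [70, -3, -3]
istore 2  -> [70, -3]
imul      -> [-210]
bipush 1  -> [-210, 1]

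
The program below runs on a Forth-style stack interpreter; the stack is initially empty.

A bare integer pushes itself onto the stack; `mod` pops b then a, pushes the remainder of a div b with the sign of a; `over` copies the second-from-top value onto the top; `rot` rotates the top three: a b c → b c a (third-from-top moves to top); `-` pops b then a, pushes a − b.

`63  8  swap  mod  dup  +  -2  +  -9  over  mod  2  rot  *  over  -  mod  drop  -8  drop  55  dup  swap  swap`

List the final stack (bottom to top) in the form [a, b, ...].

[55, 55]

63    63
8     63 8
swap  8 63
mod   8
dup   8 8
+     16
-2    16 -2
+     14
-9    14 -9
over  14 -9 14
mod   14 -9
2     14 -9 2
rot   -9 2 14
*     -9 28
over  -9 28 -9
-     -9 37
mod   -9
drop  (empty)
-8    -8
drop  (empty)
55    55
dup   55 55
swap  55 55
swap  55 55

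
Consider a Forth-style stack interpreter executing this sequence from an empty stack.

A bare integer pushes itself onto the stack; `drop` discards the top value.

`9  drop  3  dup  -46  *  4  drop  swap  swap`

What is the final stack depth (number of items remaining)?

2

9    → 9
drop → (empty)
3    → 3
dup  → 3 3
-46  → 3 3 -46
*    → 3 -138
4    → 3 -138 4
drop → 3 -138
swap → -138 3
swap → 3 -138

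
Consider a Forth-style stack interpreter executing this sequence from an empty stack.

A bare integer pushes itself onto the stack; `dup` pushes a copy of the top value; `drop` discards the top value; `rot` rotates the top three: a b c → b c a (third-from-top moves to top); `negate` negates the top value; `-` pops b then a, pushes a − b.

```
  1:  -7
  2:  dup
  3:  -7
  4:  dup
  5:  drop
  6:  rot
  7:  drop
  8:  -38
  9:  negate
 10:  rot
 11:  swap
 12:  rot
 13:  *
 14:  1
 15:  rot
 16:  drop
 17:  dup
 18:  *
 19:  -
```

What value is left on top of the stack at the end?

-267

-7      [-7]
dup     [-7, -7]
-7      [-7, -7, -7]
dup     [-7, -7, -7, -7]
drop    [-7, -7, -7]
rot     [-7, -7, -7]
drop    [-7, -7]
-38     [-7, -7, -38]
negate  [-7, -7, 38]
rot     [-7, 38, -7]
swap    [-7, -7, 38]
rot     [-7, 38, -7]
*       [-7, -266]
1       [-7, -266, 1]
rot     [-266, 1, -7]
drop    [-266, 1]
dup     [-266, 1, 1]
*       [-266, 1]
-       [-267]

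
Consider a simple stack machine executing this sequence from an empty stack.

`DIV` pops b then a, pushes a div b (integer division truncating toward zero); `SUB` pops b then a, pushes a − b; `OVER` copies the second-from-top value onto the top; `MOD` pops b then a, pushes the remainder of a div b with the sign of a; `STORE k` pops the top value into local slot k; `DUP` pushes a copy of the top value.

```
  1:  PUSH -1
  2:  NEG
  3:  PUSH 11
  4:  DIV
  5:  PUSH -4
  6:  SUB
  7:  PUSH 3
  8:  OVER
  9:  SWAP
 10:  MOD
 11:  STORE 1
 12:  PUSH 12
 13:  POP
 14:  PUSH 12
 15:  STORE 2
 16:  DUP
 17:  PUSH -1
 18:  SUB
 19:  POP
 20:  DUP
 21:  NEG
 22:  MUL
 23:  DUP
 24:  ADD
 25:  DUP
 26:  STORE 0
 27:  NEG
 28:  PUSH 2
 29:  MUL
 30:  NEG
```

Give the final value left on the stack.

PUSH -1 -> -1
NEG     -> 1
PUSH 11 -> 1 11
DIV     -> 0
PUSH -4 -> 0 -4
SUB     -> 4
PUSH 3  -> 4 3
OVER    -> 4 3 4
SWAP    -> 4 4 3
MOD     -> 4 1
STORE 1 -> 4
PUSH 12 -> 4 12
POP     -> 4
PUSH 12 -> 4 12
STORE 2 -> 4
DUP     -> 4 4
PUSH -1 -> 4 4 -1
SUB     -> 4 5
POP     -> 4
DUP     -> 4 4
NEG     -> 4 -4
MUL     -> -16
DUP     -> -16 -16
ADD     -> -32
DUP     -> -32 -32
STORE 0 -> -32
NEG     -> 32
PUSH 2  -> 32 2
MUL     -> 64
NEG     -> -64

-64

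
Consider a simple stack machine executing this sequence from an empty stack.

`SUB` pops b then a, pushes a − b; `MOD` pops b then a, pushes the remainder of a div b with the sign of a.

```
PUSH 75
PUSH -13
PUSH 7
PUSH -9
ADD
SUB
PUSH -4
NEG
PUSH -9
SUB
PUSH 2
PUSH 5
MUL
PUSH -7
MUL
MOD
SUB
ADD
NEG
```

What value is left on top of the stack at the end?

PUSH 75  → [75]
PUSH -13 → [75, -13]
PUSH 7   → [75, -13, 7]
PUSH -9  → [75, -13, 7, -9]
ADD      → [75, -13, -2]
SUB      → [75, -11]
PUSH -4  → [75, -11, -4]
NEG      → [75, -11, 4]
PUSH -9  → [75, -11, 4, -9]
SUB      → [75, -11, 13]
PUSH 2   → [75, -11, 13, 2]
PUSH 5   → [75, -11, 13, 2, 5]
MUL      → [75, -11, 13, 10]
PUSH -7  → [75, -11, 13, 10, -7]
MUL      → [75, -11, 13, -70]
MOD      → [75, -11, 13]
SUB      → [75, -24]
ADD      → [51]
NEG      → [-51]

-51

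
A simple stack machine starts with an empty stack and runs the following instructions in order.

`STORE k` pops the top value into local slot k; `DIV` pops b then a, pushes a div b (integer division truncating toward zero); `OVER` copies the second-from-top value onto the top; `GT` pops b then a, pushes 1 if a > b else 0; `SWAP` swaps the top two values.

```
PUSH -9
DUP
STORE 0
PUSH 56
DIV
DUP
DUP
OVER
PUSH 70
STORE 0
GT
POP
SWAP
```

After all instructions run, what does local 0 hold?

70

PUSH -9 → [-9]
DUP     → [-9, -9]
STORE 0 → [-9]
PUSH 56 → [-9, 56]
DIV     → [0]
DUP     → [0, 0]
DUP     → [0, 0, 0]
OVER    → [0, 0, 0, 0]
PUSH 70 → [0, 0, 0, 0, 70]
STORE 0 → [0, 0, 0, 0]
GT      → [0, 0, 0]
POP     → [0, 0]
SWAP    → [0, 0]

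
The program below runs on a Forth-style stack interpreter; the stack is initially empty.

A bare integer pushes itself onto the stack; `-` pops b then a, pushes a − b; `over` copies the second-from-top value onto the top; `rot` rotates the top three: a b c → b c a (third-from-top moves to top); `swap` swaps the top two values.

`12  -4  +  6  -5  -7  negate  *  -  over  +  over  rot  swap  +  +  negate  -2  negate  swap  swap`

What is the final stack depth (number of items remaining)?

12      [12]
-4      [12, -4]
+       [8]
6       [8, 6]
-5      [8, 6, -5]
-7      [8, 6, -5, -7]
negate  [8, 6, -5, 7]
*       [8, 6, -35]
-       [8, 41]
over    [8, 41, 8]
+       [8, 49]
over    [8, 49, 8]
rot     [49, 8, 8]
swap    [49, 8, 8]
+       [49, 16]
+       [65]
negate  [-65]
-2      [-65, -2]
negate  [-65, 2]
swap    [2, -65]
swap    [-65, 2]

2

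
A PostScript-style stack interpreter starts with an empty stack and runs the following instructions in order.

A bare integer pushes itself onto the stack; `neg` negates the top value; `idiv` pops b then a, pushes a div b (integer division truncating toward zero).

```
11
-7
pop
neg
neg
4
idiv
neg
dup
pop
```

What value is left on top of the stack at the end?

-2

11    [11]
-7    [11, -7]
pop   [11]
neg   [-11]
neg   [11]
4     [11, 4]
idiv  [2]
neg   [-2]
dup   [-2, -2]
pop   [-2]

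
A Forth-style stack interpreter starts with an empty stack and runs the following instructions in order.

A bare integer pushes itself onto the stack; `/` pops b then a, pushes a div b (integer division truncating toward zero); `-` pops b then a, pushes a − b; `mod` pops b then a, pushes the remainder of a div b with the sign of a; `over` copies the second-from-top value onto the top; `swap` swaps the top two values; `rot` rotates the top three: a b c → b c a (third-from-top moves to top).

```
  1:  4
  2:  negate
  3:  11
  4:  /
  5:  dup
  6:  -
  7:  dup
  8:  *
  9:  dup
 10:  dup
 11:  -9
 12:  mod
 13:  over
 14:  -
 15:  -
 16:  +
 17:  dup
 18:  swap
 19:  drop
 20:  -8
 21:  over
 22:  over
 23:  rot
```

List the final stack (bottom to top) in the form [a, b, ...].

[0, 0, -8, -8]

4      -> [4]
negate -> [-4]
11     -> [-4, 11]
/      -> [0]
dup    -> [0, 0]
-      -> [0]
dup    -> [0, 0]
*      -> [0]
dup    -> [0, 0]
dup    -> [0, 0, 0]
-9     -> [0, 0, 0, -9]
mod    -> [0, 0, 0]
over   -> [0, 0, 0, 0]
-      -> [0, 0, 0]
-      -> [0, 0]
+      -> [0]
dup    -> [0, 0]
swap   -> [0, 0]
drop   -> [0]
-8     -> [0, -8]
over   -> [0, -8, 0]
over   -> [0, -8, 0, -8]
rot    -> [0, 0, -8, -8]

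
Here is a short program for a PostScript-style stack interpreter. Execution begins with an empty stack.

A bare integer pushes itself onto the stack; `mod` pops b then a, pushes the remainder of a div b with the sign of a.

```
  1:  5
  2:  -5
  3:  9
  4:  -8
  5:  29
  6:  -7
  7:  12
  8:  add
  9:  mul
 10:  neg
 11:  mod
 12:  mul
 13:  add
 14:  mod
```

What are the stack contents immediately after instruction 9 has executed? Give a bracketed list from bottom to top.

5   → 5
-5  → 5 -5
9   → 5 -5 9
-8  → 5 -5 9 -8
29  → 5 -5 9 -8 29
-7  → 5 -5 9 -8 29 -7
12  → 5 -5 9 -8 29 -7 12
add → 5 -5 9 -8 29 5
mul → 5 -5 9 -8 145

[5, -5, 9, -8, 145]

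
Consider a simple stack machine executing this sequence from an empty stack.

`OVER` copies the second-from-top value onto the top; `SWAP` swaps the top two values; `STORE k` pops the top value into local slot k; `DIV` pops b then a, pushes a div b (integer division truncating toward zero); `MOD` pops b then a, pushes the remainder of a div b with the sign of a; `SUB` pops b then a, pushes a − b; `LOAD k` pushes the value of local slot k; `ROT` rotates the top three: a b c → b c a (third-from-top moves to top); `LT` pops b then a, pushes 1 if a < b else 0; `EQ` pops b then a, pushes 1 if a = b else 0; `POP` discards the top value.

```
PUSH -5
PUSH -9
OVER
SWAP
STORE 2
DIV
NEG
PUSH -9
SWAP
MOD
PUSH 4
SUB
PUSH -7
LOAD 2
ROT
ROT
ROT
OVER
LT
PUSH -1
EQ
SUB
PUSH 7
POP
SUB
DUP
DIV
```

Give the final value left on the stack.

1

PUSH -5 -> [-5]
PUSH -9 -> [-5, -9]
OVER    -> [-5, -9, -5]
SWAP    -> [-5, -5, -9]
STORE 2 -> [-5, -5]
DIV     -> [1]
NEG     -> [-1]
PUSH -9 -> [-1, -9]
SWAP    -> [-9, -1]
MOD     -> [0]
PUSH 4  -> [0, 4]
SUB     -> [-4]
PUSH -7 -> [-4, -7]
LOAD 2  -> [-4, -7, -9]
ROT     -> [-7, -9, -4]
ROT     -> [-9, -4, -7]
ROT     -> [-4, -7, -9]
OVER    -> [-4, -7, -9, -7]
LT      -> [-4, -7, 1]
PUSH -1 -> [-4, -7, 1, -1]
EQ      -> [-4, -7, 0]
SUB     -> [-4, -7]
PUSH 7  -> [-4, -7, 7]
POP     -> [-4, -7]
SUB     -> [3]
DUP     -> [3, 3]
DIV     -> [1]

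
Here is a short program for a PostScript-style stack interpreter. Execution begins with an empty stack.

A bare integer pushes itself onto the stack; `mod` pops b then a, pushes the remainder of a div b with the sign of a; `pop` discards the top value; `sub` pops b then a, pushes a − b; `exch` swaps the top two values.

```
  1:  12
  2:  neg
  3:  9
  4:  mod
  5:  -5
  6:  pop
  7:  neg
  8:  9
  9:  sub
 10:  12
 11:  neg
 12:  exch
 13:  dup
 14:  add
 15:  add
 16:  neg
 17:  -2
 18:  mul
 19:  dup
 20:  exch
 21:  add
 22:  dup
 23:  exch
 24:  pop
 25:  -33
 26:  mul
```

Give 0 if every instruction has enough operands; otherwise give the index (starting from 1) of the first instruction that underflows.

0

12   -> 12
neg  -> -12
9    -> -12 9
mod  -> -3
-5   -> -3 -5
pop  -> -3
neg  -> 3
9    -> 3 9
sub  -> -6
12   -> -6 12
neg  -> -6 -12
exch -> -12 -6
dup  -> -12 -6 -6
add  -> -12 -12
add  -> -24
neg  -> 24
-2   -> 24 -2
mul  -> -48
dup  -> -48 -48
exch -> -48 -48
add  -> -96
dup  -> -96 -96
exch -> -96 -96
pop  -> -96
-33  -> -96 -33
mul  -> 3168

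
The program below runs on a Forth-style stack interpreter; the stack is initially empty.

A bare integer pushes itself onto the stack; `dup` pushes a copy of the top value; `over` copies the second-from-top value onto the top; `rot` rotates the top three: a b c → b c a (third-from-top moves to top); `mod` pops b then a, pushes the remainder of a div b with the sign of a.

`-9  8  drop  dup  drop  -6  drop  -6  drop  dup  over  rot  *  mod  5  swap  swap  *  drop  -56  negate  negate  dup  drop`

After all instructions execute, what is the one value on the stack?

-56

-9     : -9
8      : -9 8
drop   : -9
dup    : -9 -9
drop   : -9
-6     : -9 -6
drop   : -9
-6     : -9 -6
drop   : -9
dup    : -9 -9
over   : -9 -9 -9
rot    : -9 -9 -9
*      : -9 81
mod    : -9
5      : -9 5
swap   : 5 -9
swap   : -9 5
*      : -45
drop   : (empty)
-56    : -56
negate : 56
negate : -56
dup    : -56 -56
drop   : -56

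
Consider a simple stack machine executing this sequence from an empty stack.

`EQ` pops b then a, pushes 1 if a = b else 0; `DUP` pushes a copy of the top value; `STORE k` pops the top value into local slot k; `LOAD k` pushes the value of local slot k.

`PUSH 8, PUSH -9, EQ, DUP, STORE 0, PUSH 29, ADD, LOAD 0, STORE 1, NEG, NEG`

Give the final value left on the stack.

PUSH 8   8
PUSH -9  8 -9
EQ       0
DUP      0 0
STORE 0  0
PUSH 29  0 29
ADD      29
LOAD 0   29 0
STORE 1  29
NEG      -29
NEG      29

29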